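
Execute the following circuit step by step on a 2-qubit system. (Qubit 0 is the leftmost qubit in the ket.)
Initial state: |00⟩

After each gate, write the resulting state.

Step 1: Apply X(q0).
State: |10⟩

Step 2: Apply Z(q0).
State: -|10⟩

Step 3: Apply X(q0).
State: -|00⟩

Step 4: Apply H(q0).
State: -1/√2|00⟩ - 1/√2|10⟩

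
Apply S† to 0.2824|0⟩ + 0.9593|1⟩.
0.2824|0⟩ - 0.9593i|1⟩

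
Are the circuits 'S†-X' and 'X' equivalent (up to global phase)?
No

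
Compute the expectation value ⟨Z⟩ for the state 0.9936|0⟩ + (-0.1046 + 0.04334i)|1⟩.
0.9744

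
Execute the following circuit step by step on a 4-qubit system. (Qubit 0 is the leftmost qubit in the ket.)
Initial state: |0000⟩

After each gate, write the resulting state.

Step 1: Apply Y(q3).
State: i|0001⟩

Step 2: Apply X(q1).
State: i|0101⟩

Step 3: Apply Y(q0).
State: -|1101⟩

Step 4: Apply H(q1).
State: -1/√2|1001⟩ + 1/√2|1101⟩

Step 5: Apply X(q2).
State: -1/√2|1011⟩ + 1/√2|1111⟩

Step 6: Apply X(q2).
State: -1/√2|1001⟩ + 1/√2|1101⟩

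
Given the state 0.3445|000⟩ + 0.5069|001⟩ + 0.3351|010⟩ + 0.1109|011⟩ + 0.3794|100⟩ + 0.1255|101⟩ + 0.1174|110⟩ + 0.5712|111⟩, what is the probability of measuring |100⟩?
0.1439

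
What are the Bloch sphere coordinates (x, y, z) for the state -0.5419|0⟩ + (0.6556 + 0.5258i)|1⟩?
(-0.7105, -0.5699, -0.4126)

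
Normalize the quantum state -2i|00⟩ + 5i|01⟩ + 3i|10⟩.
-0.3244i|00⟩ + 0.8111i|01⟩ + 0.4867i|10⟩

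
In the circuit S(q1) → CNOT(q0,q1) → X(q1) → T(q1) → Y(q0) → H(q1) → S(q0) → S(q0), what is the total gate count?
8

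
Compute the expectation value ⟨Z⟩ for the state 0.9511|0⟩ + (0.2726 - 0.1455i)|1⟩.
0.8091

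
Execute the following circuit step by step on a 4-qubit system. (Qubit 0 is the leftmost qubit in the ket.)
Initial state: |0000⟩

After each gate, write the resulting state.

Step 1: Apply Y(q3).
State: i|0001⟩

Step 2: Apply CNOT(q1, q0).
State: i|0001⟩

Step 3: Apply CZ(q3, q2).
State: i|0001⟩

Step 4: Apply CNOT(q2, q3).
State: i|0001⟩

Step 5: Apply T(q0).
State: i|0001⟩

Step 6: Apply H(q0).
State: (1/√2)i|0001⟩ + (1/√2)i|1001⟩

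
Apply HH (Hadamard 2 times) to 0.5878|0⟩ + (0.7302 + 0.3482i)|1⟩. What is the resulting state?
0.5878|0⟩ + (0.7302 + 0.3482i)|1⟩

H² = I, so an even number of Hadamards cancels: H^2 = I and the state is unchanged.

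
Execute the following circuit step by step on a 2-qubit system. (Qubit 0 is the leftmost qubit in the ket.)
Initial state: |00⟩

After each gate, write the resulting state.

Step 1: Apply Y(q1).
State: i|01⟩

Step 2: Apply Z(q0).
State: i|01⟩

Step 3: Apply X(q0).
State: i|11⟩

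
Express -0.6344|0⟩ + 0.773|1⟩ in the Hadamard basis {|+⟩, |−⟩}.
0.098|+⟩ - 0.9952|−⟩

With |ψ⟩ = α|0⟩ + β|1⟩, the Hadamard-basis coefficients are ⟨+|ψ⟩ = (α + β)/√2 and ⟨−|ψ⟩ = (α − β)/√2.
Here α = -0.6344, β = 0.773: (α + β)/√2 = 0.098, (α − β)/√2 = -0.9952.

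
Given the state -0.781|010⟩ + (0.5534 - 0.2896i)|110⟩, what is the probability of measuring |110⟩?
0.3901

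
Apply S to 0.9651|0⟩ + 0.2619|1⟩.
0.9651|0⟩ + 0.2619i|1⟩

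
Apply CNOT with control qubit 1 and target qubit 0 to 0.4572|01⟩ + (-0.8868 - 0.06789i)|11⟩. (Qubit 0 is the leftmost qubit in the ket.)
(-0.8868 - 0.06789i)|01⟩ + 0.4572|11⟩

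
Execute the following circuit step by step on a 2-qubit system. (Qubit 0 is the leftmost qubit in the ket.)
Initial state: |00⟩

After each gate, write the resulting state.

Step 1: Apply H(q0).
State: 1/√2|00⟩ + 1/√2|10⟩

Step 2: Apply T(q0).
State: 1/√2|00⟩ + (1/2 + (1/2)i)|10⟩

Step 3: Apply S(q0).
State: 1/√2|00⟩ + (-1/2 + (1/2)i)|10⟩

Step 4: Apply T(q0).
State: 1/√2|00⟩ - 1/√2|10⟩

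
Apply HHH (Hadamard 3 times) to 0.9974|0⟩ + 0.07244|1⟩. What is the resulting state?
0.7565|0⟩ + 0.654|1⟩

H² = I, so H^3 = H: a single Hadamard. With (a, b) = (0.9974, 0.07244), H gives ((a + b)/√2, (a − b)/√2) = (0.7565, 0.654).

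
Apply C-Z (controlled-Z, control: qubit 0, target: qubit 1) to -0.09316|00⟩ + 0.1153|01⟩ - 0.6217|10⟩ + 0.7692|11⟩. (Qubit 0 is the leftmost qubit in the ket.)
-0.09316|00⟩ + 0.1153|01⟩ - 0.6217|10⟩ - 0.7692|11⟩

C-Z leaves the control-|0⟩ kets |00⟩, |01⟩ unchanged and applies Z to qubit 1 on the control-|1⟩ pair (|10⟩, |11⟩).
Z = [[1, 0], [0, -1]].
With a = amp(|10⟩) = -0.6217 and b = amp(|11⟩) = 0.7692:
new amp(|10⟩) = (1)·a = -0.6217
new amp(|11⟩) = (-1)·b = -0.7692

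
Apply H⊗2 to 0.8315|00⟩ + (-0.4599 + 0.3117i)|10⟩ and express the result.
(0.1858 + 0.1559i)|00⟩ + (0.1858 + 0.1559i)|01⟩ + (0.6457 - 0.1559i)|10⟩ + (0.6457 - 0.1559i)|11⟩

H⊗2 gives amp(|y⟩) = (1/2) Σ_x (−1)^(x·y) amp(|x⟩), where x·y is the number of positions in which both x and y have a 1.
|00⟩: (0.8315 + (-0.4599 + 0.3117i))/2 = (0.1858 + 0.1559i)
|01⟩: (0.8315 + (-0.4599 + 0.3117i))/2 = (0.1858 + 0.1559i)
|10⟩: (0.8315 - (-0.4599 + 0.3117i))/2 = (0.6457 - 0.1559i)
|11⟩: (0.8315 - (-0.4599 + 0.3117i))/2 = (0.6457 - 0.1559i)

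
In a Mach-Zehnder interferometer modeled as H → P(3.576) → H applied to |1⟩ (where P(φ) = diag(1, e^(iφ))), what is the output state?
(0.9536 + 0.2104i)|0⟩ + (0.04644 - 0.2104i)|1⟩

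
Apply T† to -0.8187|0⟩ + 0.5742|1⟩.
-0.8187|0⟩ + (0.406 - 0.406i)|1⟩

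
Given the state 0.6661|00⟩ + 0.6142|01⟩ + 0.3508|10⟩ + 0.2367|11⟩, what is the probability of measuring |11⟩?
0.05603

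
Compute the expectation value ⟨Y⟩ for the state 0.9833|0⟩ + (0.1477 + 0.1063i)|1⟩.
0.209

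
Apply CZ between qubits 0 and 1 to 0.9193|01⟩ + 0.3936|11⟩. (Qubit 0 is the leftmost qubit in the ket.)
0.9193|01⟩ - 0.3936|11⟩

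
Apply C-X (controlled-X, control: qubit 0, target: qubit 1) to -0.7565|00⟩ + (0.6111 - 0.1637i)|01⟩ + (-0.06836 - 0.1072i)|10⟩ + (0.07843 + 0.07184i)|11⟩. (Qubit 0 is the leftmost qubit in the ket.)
-0.7565|00⟩ + (0.6111 - 0.1637i)|01⟩ + (0.07843 + 0.07184i)|10⟩ + (-0.06836 - 0.1072i)|11⟩

C-X leaves the control-|0⟩ kets |00⟩, |01⟩ unchanged and applies X to qubit 1 on the control-|1⟩ pair (|10⟩, |11⟩).
X = [[0, 1], [1, 0]].
With a = amp(|10⟩) = (-0.06836 - 0.1072i) and b = amp(|11⟩) = (0.07843 + 0.07184i):
new amp(|10⟩) = (1)·b = (0.07843 + 0.07184i)
new amp(|11⟩) = (1)·a = (-0.06836 - 0.1072i)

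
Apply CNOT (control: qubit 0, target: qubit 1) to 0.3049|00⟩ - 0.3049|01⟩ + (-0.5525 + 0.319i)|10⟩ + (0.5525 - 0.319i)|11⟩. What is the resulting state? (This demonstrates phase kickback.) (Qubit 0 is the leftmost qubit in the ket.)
0.3049|00⟩ - 0.3049|01⟩ + (0.5525 - 0.319i)|10⟩ + (-0.5525 + 0.319i)|11⟩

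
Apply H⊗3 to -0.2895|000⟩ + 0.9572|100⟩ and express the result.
0.2361|000⟩ + 0.2361|001⟩ + 0.2361|010⟩ + 0.2361|011⟩ - 0.4408|100⟩ - 0.4408|101⟩ - 0.4408|110⟩ - 0.4408|111⟩

H⊗3 gives amp(|y⟩) = (1/2√2) Σ_x (−1)^(x·y) amp(|x⟩), where x·y is the number of positions in which both x and y have a 1.
|000⟩: (-0.2895 + 0.9572)/(2√2) = 0.2361
|001⟩: (-0.2895 + 0.9572)/(2√2) = 0.2361
|010⟩: (-0.2895 + 0.9572)/(2√2) = 0.2361
|011⟩: (-0.2895 + 0.9572)/(2√2) = 0.2361
|100⟩: (-0.2895 - 0.9572)/(2√2) = -0.4408
|101⟩: (-0.2895 - 0.9572)/(2√2) = -0.4408
|110⟩: (-0.2895 - 0.9572)/(2√2) = -0.4408
|111⟩: (-0.2895 - 0.9572)/(2√2) = -0.4408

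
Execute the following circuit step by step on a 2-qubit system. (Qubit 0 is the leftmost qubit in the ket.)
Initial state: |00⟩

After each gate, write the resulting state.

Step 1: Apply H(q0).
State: 1/√2|00⟩ + 1/√2|10⟩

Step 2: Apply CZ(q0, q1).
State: 1/√2|00⟩ + 1/√2|10⟩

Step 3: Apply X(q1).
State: 1/√2|01⟩ + 1/√2|11⟩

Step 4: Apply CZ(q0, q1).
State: 1/√2|01⟩ - 1/√2|11⟩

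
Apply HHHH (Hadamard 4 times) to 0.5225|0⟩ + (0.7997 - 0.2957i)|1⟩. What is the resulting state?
0.5225|0⟩ + (0.7997 - 0.2957i)|1⟩

H² = I, so an even number of Hadamards cancels: H^4 = I and the state is unchanged.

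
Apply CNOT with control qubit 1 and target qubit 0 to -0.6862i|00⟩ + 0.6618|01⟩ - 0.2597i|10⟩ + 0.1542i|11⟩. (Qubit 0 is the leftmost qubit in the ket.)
-0.6862i|00⟩ + 0.1542i|01⟩ - 0.2597i|10⟩ + 0.6618|11⟩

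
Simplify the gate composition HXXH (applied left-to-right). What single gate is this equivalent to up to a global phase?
I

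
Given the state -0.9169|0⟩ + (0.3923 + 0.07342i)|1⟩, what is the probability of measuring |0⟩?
0.8407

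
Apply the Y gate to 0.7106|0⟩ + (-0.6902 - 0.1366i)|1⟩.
(-0.1366 + 0.6902i)|0⟩ + 0.7106i|1⟩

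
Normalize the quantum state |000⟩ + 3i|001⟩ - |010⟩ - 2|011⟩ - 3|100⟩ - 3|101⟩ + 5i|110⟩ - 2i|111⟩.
0.127|000⟩ + 0.381i|001⟩ - 0.127|010⟩ - 0.254|011⟩ - 0.381|100⟩ - 0.381|101⟩ + 0.635i|110⟩ - 0.254i|111⟩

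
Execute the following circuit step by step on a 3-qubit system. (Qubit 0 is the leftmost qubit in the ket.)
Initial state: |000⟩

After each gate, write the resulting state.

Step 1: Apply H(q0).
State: 1/√2|000⟩ + 1/√2|100⟩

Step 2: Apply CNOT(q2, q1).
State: 1/√2|000⟩ + 1/√2|100⟩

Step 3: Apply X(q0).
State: 1/√2|000⟩ + 1/√2|100⟩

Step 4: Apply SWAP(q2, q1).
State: 1/√2|000⟩ + 1/√2|100⟩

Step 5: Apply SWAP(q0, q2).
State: 1/√2|000⟩ + 1/√2|001⟩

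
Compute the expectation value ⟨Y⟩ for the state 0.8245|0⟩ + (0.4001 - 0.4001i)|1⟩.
-0.6598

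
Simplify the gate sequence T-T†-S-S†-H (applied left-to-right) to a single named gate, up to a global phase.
H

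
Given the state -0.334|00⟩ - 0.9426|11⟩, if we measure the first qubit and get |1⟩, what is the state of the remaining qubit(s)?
-|1⟩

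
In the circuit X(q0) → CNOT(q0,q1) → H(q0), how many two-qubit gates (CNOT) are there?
1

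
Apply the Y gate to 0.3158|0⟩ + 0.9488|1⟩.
-0.9488i|0⟩ + 0.3158i|1⟩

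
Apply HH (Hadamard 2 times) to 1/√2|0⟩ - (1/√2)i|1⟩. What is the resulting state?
1/√2|0⟩ - (1/√2)i|1⟩

H² = I, so an even number of Hadamards cancels: H^2 = I and the state is unchanged.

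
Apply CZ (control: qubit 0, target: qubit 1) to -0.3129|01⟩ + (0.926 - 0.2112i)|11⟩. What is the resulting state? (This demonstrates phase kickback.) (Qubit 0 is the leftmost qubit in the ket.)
-0.3129|01⟩ + (-0.926 + 0.2112i)|11⟩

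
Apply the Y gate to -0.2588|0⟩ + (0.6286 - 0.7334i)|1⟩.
(-0.7334 - 0.6286i)|0⟩ - 0.2588i|1⟩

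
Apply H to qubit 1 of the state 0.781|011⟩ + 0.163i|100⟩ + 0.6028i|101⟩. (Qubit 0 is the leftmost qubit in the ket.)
0.5523|001⟩ - 0.5523|011⟩ + 0.1153i|100⟩ + 0.4262i|101⟩ + 0.1153i|110⟩ + 0.4262i|111⟩

H on qubit 1 mixes each pair of kets that differ only in qubit 1: amplitudes (a, b) of (|…0…⟩, |…1…⟩) become ((a + b)/√2, (a − b)/√2). Kets absent from the input have amplitude 0.
(|001⟩, |011⟩): (a, b) = (0, 0.781) → (0.5523, -0.5523)
(|100⟩, |110⟩): (a, b) = (0.163i, 0) → (0.1153i, 0.1153i)
(|101⟩, |111⟩): (a, b) = (0.6028i, 0) → (0.4262i, 0.4262i)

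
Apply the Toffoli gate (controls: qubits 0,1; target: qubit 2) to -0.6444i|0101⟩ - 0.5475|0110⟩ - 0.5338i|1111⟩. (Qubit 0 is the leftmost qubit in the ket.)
-0.6444i|0101⟩ - 0.5475|0110⟩ - 0.5338i|1101⟩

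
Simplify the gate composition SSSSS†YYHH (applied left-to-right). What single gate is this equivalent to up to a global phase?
S†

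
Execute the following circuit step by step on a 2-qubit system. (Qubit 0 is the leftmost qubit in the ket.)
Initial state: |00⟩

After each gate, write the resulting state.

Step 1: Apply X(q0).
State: |10⟩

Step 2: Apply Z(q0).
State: -|10⟩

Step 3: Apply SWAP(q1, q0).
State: -|01⟩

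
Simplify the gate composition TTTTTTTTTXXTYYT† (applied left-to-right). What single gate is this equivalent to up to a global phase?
T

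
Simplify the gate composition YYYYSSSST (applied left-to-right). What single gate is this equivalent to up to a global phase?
T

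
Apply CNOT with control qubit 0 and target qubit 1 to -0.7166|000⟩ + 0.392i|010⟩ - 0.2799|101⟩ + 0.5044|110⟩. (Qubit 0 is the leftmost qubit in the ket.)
-0.7166|000⟩ + 0.392i|010⟩ + 0.5044|100⟩ - 0.2799|111⟩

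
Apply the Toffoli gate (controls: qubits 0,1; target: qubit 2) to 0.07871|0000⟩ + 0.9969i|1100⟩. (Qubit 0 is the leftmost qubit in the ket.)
0.07871|0000⟩ + 0.9969i|1110⟩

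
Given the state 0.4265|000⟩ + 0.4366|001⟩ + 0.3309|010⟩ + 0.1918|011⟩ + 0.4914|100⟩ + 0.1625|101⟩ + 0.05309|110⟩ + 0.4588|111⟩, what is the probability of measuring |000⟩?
0.1819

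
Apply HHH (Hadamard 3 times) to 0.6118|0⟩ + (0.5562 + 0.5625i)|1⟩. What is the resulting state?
(0.8259 + 0.3977i)|0⟩ + (0.03932 - 0.3977i)|1⟩

H² = I, so H^3 = H: a single Hadamard. With (a, b) = (0.6118, (0.5562 + 0.5625i)), H gives ((a + b)/√2, (a − b)/√2) = ((0.8259 + 0.3977i), (0.03932 - 0.3977i)).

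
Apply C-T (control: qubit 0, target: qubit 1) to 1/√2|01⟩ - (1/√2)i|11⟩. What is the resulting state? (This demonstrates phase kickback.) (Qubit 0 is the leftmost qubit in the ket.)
1/√2|01⟩ + (1/2 - (1/2)i)|11⟩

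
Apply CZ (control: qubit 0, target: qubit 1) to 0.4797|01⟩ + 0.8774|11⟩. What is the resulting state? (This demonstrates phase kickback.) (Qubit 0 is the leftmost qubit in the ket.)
0.4797|01⟩ - 0.8774|11⟩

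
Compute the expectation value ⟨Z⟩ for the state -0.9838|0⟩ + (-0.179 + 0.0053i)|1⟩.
0.9358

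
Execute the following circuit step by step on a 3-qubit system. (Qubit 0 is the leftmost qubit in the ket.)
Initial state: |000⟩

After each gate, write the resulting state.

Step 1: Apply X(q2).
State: |001⟩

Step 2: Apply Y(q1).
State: i|011⟩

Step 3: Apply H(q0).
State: (1/√2)i|011⟩ + (1/√2)i|111⟩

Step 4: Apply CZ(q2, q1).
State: -(1/√2)i|011⟩ - (1/√2)i|111⟩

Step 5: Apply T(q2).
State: (1/2 - (1/2)i)|011⟩ + (1/2 - (1/2)i)|111⟩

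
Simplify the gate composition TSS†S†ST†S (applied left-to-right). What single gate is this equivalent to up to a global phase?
S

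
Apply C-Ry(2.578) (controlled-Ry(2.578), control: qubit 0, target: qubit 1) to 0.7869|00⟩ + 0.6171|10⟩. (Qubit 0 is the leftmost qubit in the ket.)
0.7869|00⟩ + 0.1716|10⟩ + 0.5928|11⟩

C-Ry(2.578) leaves the control-|0⟩ kets |00⟩, |01⟩ unchanged and applies Ry(2.578) to qubit 1 on the control-|1⟩ pair (|10⟩, |11⟩).
Ry(2.578) = [[cos(θ/2), −sin(θ/2)], [sin(θ/2), cos(θ/2)]]; θ = 2.578, cos(θ/2) ≈ 0.278082, sin(θ/2) ≈ 0.960557.
With a = amp(|10⟩) = 0.6171 and b = amp(|11⟩) = 0:
new amp(|10⟩) = (0.278082)·a + (-0.960557)·b = 0.1716
new amp(|11⟩) = (0.960557)·a + (0.278082)·b = 0.5928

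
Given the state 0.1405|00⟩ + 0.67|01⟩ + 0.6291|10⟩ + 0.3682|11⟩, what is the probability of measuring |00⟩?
0.01974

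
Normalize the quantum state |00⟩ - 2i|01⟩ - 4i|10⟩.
0.2182|00⟩ - 0.4364i|01⟩ - 0.8729i|10⟩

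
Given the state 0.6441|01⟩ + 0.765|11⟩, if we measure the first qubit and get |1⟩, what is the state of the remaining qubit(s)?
|1⟩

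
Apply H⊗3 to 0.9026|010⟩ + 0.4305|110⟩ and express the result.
0.4713|000⟩ + 0.4713|001⟩ - 0.4713|010⟩ - 0.4713|011⟩ + 0.1669|100⟩ + 0.1669|101⟩ - 0.1669|110⟩ - 0.1669|111⟩

H⊗3 gives amp(|y⟩) = (1/2√2) Σ_x (−1)^(x·y) amp(|x⟩), where x·y is the number of positions in which both x and y have a 1.
|000⟩: (0.9026 + 0.4305)/(2√2) = 0.4713
|001⟩: (0.9026 + 0.4305)/(2√2) = 0.4713
|010⟩: (-0.9026 - 0.4305)/(2√2) = -0.4713
|011⟩: (-0.9026 - 0.4305)/(2√2) = -0.4713
|100⟩: (0.9026 - 0.4305)/(2√2) = 0.1669
|101⟩: (0.9026 - 0.4305)/(2√2) = 0.1669
|110⟩: (-0.9026 + 0.4305)/(2√2) = -0.1669
|111⟩: (-0.9026 + 0.4305)/(2√2) = -0.1669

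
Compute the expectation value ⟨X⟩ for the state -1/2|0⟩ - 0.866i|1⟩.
0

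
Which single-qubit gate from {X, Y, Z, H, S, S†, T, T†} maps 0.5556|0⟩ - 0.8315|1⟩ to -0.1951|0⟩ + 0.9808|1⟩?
H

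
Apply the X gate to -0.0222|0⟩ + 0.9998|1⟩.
0.9998|0⟩ - 0.0222|1⟩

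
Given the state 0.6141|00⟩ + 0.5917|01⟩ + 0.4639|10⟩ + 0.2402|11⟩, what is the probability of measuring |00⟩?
0.3771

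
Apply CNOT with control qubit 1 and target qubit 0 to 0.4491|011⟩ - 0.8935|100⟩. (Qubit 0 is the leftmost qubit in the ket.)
-0.8935|100⟩ + 0.4491|111⟩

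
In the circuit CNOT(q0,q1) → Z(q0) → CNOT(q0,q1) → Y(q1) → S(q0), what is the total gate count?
5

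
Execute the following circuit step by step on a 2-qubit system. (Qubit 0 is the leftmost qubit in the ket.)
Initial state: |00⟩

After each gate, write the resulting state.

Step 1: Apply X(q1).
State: |01⟩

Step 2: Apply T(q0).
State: |01⟩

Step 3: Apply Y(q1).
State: -i|00⟩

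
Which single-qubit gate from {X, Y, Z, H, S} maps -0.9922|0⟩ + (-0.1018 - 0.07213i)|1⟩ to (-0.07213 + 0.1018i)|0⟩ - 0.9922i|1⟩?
Y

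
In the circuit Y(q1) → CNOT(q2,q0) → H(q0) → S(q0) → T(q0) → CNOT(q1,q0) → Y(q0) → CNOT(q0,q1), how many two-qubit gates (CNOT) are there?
3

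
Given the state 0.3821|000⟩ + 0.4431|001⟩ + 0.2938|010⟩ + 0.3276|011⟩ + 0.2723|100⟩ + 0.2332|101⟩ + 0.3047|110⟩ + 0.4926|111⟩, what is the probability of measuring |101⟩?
0.05438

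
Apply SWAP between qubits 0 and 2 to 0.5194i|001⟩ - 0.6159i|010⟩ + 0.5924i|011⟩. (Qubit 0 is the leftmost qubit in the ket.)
-0.6159i|010⟩ + 0.5194i|100⟩ + 0.5924i|110⟩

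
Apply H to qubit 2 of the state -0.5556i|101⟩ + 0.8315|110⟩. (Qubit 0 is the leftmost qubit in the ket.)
-0.3929i|100⟩ + 0.3929i|101⟩ + 0.588|110⟩ + 0.588|111⟩

H on qubit 2 mixes each pair of kets that differ only in qubit 2: amplitudes (a, b) of (|…0…⟩, |…1…⟩) become ((a + b)/√2, (a − b)/√2). Kets absent from the input have amplitude 0.
(|100⟩, |101⟩): (a, b) = (0, -0.5556i) → (-0.3929i, 0.3929i)
(|110⟩, |111⟩): (a, b) = (0.8315, 0) → (0.588, 0.588)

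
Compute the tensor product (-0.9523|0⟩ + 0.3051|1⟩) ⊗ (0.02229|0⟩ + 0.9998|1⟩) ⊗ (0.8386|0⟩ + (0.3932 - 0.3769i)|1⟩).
-0.0178|000⟩ + (-0.008346 + 0.008i)|001⟩ - 0.7984|010⟩ + (-0.3744 + 0.3589i)|011⟩ + 0.005703|100⟩ + (0.002674 - 0.002563i)|101⟩ + 0.2558|110⟩ + (0.1199 - 0.115i)|111⟩

amp(|b₁b₂…⟩) = product of the factor amplitudes for bits b₁, b₂, …; only kets whose every factor amplitude is nonzero survive.
|000⟩: (-0.9523)(0.02229)(0.8386) = -0.0178
|001⟩: (-0.9523)(0.02229)(0.3932 - 0.3769i) = (-0.008346 + 0.008i)
|010⟩: (-0.9523)(0.9998)(0.8386) = -0.7984
|011⟩: (-0.9523)(0.9998)(0.3932 - 0.3769i) = (-0.3744 + 0.3589i)
|100⟩: (0.3051)(0.02229)(0.8386) = 0.005703
|101⟩: (0.3051)(0.02229)(0.3932 - 0.3769i) = (0.002674 - 0.002563i)
|110⟩: (0.3051)(0.9998)(0.8386) = 0.2558
|111⟩: (0.3051)(0.9998)(0.3932 - 0.3769i) = (0.1199 - 0.115i)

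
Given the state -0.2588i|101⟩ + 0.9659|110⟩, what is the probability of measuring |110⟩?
0.933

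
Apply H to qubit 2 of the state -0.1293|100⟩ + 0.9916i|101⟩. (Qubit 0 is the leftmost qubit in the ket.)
(-0.09143 + 0.7012i)|100⟩ + (-0.09143 - 0.7012i)|101⟩

H on qubit 2 mixes each pair of kets that differ only in qubit 2: amplitudes (a, b) of (|…0…⟩, |…1…⟩) become ((a + b)/√2, (a − b)/√2). Kets absent from the input have amplitude 0.
(|100⟩, |101⟩): (a, b) = (-0.1293, 0.9916i) → ((-0.09143 + 0.7012i), (-0.09143 - 0.7012i))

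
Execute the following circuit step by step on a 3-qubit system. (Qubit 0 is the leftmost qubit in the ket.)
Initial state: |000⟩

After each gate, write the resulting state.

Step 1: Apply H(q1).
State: 1/√2|000⟩ + 1/√2|010⟩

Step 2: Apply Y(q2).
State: (1/√2)i|001⟩ + (1/√2)i|011⟩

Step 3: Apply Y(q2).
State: 1/√2|000⟩ + 1/√2|010⟩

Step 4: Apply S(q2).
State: 1/√2|000⟩ + 1/√2|010⟩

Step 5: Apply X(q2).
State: 1/√2|001⟩ + 1/√2|011⟩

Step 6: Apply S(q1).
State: 1/√2|001⟩ + (1/√2)i|011⟩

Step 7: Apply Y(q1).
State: 1/√2|001⟩ + (1/√2)i|011⟩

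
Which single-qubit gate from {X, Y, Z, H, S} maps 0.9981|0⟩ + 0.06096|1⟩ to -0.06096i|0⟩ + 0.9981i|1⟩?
Y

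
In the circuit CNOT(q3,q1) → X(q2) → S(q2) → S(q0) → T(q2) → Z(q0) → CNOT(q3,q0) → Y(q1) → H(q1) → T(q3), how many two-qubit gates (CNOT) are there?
2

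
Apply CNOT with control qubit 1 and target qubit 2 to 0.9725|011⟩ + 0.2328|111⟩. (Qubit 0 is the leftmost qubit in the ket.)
0.9725|010⟩ + 0.2328|110⟩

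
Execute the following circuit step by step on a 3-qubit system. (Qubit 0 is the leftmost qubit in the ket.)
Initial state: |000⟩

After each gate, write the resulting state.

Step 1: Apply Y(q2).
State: i|001⟩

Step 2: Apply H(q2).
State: (1/√2)i|000⟩ - (1/√2)i|001⟩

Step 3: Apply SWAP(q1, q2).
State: (1/√2)i|000⟩ - (1/√2)i|010⟩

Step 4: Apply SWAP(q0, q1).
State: (1/√2)i|000⟩ - (1/√2)i|100⟩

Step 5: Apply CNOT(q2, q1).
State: (1/√2)i|000⟩ - (1/√2)i|100⟩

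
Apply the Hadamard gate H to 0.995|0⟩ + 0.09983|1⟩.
0.7742|0⟩ + 0.633|1⟩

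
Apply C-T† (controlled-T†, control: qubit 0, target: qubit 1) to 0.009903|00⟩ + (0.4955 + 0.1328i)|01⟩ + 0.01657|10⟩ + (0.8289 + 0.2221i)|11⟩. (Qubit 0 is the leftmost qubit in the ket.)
0.009903|00⟩ + (0.4955 + 0.1328i)|01⟩ + 0.01657|10⟩ + (0.7432 - 0.4291i)|11⟩

C-T† leaves the control-|0⟩ kets |00⟩, |01⟩ unchanged and applies T† to qubit 1 on the control-|1⟩ pair (|10⟩, |11⟩).
T† = [[1, 0], [0, (1/√2 - (1/√2)i)]].
With a = amp(|10⟩) = 0.01657 and b = amp(|11⟩) = (0.8289 + 0.2221i):
new amp(|10⟩) = (1)·a = 0.01657
new amp(|11⟩) = (1/√2 - (1/√2)i)·b = (0.7432 - 0.4291i)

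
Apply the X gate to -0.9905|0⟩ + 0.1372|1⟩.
0.1372|0⟩ - 0.9905|1⟩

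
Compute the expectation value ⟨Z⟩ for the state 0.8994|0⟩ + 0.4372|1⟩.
0.6178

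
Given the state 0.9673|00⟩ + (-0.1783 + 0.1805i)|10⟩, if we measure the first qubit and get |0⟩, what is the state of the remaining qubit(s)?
|0⟩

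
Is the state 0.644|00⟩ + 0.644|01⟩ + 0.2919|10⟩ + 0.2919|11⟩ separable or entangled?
Separable

Writing the state as a|00⟩ + b|01⟩ + c|10⟩ + d|11⟩, it is a product state iff ad − bc = 0.
Here (a, b, c, d) = (0.644, 0.644, 0.2919, 0.2919): ad − bc = (0.644)(0.2919) − (0.644)(0.2919) = 0, so the state is separable.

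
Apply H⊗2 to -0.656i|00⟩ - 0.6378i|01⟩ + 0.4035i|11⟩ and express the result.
-0.4452i|00⟩ - 0.2109i|01⟩ - 0.8487i|10⟩ + 0.1927i|11⟩

H⊗2 gives amp(|y⟩) = (1/2) Σ_x (−1)^(x·y) amp(|x⟩), where x·y is the number of positions in which both x and y have a 1.
|00⟩: (-0.656i - 0.6378i + 0.4035i)/2 = -0.4452i
|01⟩: (-0.656i + 0.6378i - 0.4035i)/2 = -0.2109i
|10⟩: (-0.656i - 0.6378i - 0.4035i)/2 = -0.8487i
|11⟩: (-0.656i + 0.6378i + 0.4035i)/2 = 0.1927i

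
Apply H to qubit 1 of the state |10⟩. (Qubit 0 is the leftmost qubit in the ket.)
1/√2|10⟩ + 1/√2|11⟩

H on qubit 1 mixes each pair of kets that differ only in qubit 1: amplitudes (a, b) of (|…0…⟩, |…1…⟩) become ((a + b)/√2, (a − b)/√2). Kets absent from the input have amplitude 0.
(|10⟩, |11⟩): (a, b) = (1, 0) → (1/√2, 1/√2)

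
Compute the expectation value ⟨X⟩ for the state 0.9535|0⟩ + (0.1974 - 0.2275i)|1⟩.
0.3764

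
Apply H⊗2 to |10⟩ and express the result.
1/2|00⟩ + 1/2|01⟩ - 1/2|10⟩ - 1/2|11⟩

H⊗2 gives amp(|y⟩) = (1/2) Σ_x (−1)^(x·y) amp(|x⟩), where x·y is the number of positions in which both x and y have a 1.
|00⟩: (1)/2 = 1/2
|01⟩: (1)/2 = 1/2
|10⟩: (-1)/2 = -1/2
|11⟩: (-1)/2 = -1/2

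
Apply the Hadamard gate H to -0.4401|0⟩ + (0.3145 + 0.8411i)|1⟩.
(-0.08881 + 0.5947i)|0⟩ + (-0.5336 - 0.5947i)|1⟩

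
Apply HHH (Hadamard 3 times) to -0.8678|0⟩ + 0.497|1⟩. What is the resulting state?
-0.2622|0⟩ - 0.9651|1⟩

H² = I, so H^3 = H: a single Hadamard. With (a, b) = (-0.8678, 0.497), H gives ((a + b)/√2, (a − b)/√2) = (-0.2622, -0.9651).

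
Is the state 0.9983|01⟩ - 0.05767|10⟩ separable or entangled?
Entangled

Writing the state as a|00⟩ + b|01⟩ + c|10⟩ + d|11⟩, it is a product state iff ad − bc = 0.
Here (a, b, c, d) = (0, 0.9983, -0.05767, 0): ad − bc = (0)(0) − (0.9983)(-0.05767) = 0.05757 ≠ 0, so the state is entangled.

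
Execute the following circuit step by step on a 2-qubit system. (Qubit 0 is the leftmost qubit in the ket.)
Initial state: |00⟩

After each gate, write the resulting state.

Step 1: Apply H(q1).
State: 1/√2|00⟩ + 1/√2|01⟩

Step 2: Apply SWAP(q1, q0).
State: 1/√2|00⟩ + 1/√2|10⟩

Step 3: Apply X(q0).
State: 1/√2|00⟩ + 1/√2|10⟩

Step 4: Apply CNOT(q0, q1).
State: 1/√2|00⟩ + 1/√2|11⟩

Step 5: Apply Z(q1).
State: 1/√2|00⟩ - 1/√2|11⟩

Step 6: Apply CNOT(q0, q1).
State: 1/√2|00⟩ - 1/√2|10⟩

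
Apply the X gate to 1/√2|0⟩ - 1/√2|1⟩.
-1/√2|0⟩ + 1/√2|1⟩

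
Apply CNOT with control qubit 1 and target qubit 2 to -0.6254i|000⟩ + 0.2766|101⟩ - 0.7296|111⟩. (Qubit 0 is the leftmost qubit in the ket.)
-0.6254i|000⟩ + 0.2766|101⟩ - 0.7296|110⟩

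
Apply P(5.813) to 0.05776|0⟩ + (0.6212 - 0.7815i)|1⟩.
0.05776|0⟩ + (0.1997 - 0.9781i)|1⟩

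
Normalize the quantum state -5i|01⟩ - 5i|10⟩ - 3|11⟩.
-0.6509i|01⟩ - 0.6509i|10⟩ - 0.3906|11⟩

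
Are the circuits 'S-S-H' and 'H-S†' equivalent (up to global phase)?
No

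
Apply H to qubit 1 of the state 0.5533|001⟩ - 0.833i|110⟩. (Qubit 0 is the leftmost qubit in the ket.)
0.3912|001⟩ + 0.3912|011⟩ - 0.589i|100⟩ + 0.589i|110⟩

H on qubit 1 mixes each pair of kets that differ only in qubit 1: amplitudes (a, b) of (|…0…⟩, |…1…⟩) become ((a + b)/√2, (a − b)/√2). Kets absent from the input have amplitude 0.
(|001⟩, |011⟩): (a, b) = (0.5533, 0) → (0.3912, 0.3912)
(|100⟩, |110⟩): (a, b) = (0, -0.833i) → (-0.589i, 0.589i)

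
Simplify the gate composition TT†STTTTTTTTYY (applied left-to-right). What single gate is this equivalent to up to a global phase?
S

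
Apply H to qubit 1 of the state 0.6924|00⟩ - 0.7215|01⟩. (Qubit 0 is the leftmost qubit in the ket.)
-0.02058|00⟩ + 0.9998|01⟩

H on qubit 1 mixes each pair of kets that differ only in qubit 1: amplitudes (a, b) of (|…0…⟩, |…1…⟩) become ((a + b)/√2, (a − b)/√2). Kets absent from the input have amplitude 0.
(|00⟩, |01⟩): (a, b) = (0.6924, -0.7215) → (-0.02058, 0.9998)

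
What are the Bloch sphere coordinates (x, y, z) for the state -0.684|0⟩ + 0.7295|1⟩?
(-0.998, 0, -0.06431)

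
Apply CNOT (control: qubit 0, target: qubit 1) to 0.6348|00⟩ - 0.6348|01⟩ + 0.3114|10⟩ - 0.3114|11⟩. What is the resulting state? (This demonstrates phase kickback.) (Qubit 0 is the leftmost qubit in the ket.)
0.6348|00⟩ - 0.6348|01⟩ - 0.3114|10⟩ + 0.3114|11⟩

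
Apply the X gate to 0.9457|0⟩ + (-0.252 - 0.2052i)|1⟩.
(-0.252 - 0.2052i)|0⟩ + 0.9457|1⟩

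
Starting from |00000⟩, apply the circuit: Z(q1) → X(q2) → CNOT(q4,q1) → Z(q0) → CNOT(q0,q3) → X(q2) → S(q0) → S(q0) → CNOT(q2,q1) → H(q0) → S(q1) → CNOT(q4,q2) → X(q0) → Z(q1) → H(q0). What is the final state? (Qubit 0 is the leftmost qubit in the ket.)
|00000⟩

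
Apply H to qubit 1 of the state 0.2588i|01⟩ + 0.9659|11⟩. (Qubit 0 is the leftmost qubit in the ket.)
0.183i|00⟩ - 0.183i|01⟩ + 0.683|10⟩ - 0.683|11⟩

H on qubit 1 mixes each pair of kets that differ only in qubit 1: amplitudes (a, b) of (|…0…⟩, |…1…⟩) become ((a + b)/√2, (a − b)/√2). Kets absent from the input have amplitude 0.
(|00⟩, |01⟩): (a, b) = (0, 0.2588i) → (0.183i, -0.183i)
(|10⟩, |11⟩): (a, b) = (0, 0.9659) → (0.683, -0.683)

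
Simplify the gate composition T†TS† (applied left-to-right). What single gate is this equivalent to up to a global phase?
S†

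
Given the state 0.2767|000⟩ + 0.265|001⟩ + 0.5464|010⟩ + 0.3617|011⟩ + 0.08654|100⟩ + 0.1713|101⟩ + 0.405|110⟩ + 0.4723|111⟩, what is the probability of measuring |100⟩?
0.007489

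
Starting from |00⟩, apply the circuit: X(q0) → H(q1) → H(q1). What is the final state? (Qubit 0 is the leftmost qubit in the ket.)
|10⟩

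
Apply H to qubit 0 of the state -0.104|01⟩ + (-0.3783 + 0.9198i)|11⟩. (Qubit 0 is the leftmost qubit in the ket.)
(-0.341 + 0.6504i)|01⟩ + (0.194 - 0.6504i)|11⟩

H on qubit 0 mixes each pair of kets that differ only in qubit 0: amplitudes (a, b) of (|…0…⟩, |…1…⟩) become ((a + b)/√2, (a − b)/√2). Kets absent from the input have amplitude 0.
(|01⟩, |11⟩): (a, b) = (-0.104, (-0.3783 + 0.9198i)) → ((-0.341 + 0.6504i), (0.194 - 0.6504i))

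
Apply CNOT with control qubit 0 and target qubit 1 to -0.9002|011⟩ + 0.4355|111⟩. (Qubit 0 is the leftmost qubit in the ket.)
-0.9002|011⟩ + 0.4355|101⟩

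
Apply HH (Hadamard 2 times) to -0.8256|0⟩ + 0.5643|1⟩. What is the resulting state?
-0.8256|0⟩ + 0.5643|1⟩

H² = I, so an even number of Hadamards cancels: H^2 = I and the state is unchanged.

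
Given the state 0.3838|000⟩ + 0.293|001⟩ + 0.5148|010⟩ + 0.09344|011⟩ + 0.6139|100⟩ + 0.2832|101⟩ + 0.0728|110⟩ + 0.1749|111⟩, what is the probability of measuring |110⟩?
0.0053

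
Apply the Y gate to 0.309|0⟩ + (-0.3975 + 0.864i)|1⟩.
(0.864 + 0.3975i)|0⟩ + 0.309i|1⟩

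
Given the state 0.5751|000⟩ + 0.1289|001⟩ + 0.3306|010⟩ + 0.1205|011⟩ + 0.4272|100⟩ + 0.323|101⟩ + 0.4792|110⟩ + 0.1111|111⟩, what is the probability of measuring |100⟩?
0.1825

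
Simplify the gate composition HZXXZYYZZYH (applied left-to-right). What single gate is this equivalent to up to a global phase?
Y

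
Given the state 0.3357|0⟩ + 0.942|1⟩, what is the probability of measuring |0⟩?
0.1127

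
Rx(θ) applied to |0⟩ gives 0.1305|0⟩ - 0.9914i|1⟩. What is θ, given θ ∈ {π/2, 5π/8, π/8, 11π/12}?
11π/12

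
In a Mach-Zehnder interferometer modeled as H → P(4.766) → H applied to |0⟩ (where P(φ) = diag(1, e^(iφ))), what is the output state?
(0.5268 - 0.4993i)|0⟩ + (0.4732 + 0.4993i)|1⟩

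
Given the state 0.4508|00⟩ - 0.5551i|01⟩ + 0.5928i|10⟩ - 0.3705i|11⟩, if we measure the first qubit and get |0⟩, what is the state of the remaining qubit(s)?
0.6304|0⟩ - 0.7763i|1⟩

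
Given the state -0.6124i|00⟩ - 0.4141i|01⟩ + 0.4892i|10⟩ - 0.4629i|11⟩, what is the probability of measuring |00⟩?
0.375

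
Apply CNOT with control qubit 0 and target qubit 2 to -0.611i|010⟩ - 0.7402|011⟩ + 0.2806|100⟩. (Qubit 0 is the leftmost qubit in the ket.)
-0.611i|010⟩ - 0.7402|011⟩ + 0.2806|101⟩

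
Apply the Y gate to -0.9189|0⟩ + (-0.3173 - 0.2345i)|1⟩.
(-0.2345 + 0.3173i)|0⟩ - 0.9189i|1⟩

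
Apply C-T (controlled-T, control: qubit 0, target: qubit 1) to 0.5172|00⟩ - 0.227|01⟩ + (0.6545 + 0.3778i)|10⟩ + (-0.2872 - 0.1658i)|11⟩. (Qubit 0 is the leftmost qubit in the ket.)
0.5172|00⟩ - 0.227|01⟩ + (0.6545 + 0.3778i)|10⟩ + (-0.08584 - 0.3203i)|11⟩

C-T leaves the control-|0⟩ kets |00⟩, |01⟩ unchanged and applies T to qubit 1 on the control-|1⟩ pair (|10⟩, |11⟩).
T = [[1, 0], [0, (1/√2 + (1/√2)i)]].
With a = amp(|10⟩) = (0.6545 + 0.3778i) and b = amp(|11⟩) = (-0.2872 - 0.1658i):
new amp(|10⟩) = (1)·a = (0.6545 + 0.3778i)
new amp(|11⟩) = (1/√2 + (1/√2)i)·b = (-0.08584 - 0.3203i)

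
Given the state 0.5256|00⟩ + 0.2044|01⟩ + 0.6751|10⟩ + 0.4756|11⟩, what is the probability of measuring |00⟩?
0.2763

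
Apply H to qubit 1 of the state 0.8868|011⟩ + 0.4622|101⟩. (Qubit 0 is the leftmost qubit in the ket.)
0.6271|001⟩ - 0.6271|011⟩ + 0.3268|101⟩ + 0.3268|111⟩

H on qubit 1 mixes each pair of kets that differ only in qubit 1: amplitudes (a, b) of (|…0…⟩, |…1…⟩) become ((a + b)/√2, (a − b)/√2). Kets absent from the input have amplitude 0.
(|001⟩, |011⟩): (a, b) = (0, 0.8868) → (0.6271, -0.6271)
(|101⟩, |111⟩): (a, b) = (0.4622, 0) → (0.3268, 0.3268)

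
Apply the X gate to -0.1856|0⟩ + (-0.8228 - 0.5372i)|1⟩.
(-0.8228 - 0.5372i)|0⟩ - 0.1856|1⟩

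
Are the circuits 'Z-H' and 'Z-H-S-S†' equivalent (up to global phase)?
Yes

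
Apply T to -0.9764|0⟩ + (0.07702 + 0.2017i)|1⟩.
-0.9764|0⟩ + (-0.08816 + 0.1971i)|1⟩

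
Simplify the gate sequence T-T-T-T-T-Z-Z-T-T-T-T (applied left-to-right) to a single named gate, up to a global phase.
T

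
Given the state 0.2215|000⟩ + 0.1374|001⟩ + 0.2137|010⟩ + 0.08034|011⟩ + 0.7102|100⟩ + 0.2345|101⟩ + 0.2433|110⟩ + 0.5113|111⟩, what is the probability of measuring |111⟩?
0.2614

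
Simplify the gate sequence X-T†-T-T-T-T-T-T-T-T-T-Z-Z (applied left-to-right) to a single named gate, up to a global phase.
X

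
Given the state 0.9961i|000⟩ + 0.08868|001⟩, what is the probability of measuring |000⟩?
0.9922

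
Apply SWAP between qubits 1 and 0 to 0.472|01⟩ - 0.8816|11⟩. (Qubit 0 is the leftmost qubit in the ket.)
0.472|10⟩ - 0.8816|11⟩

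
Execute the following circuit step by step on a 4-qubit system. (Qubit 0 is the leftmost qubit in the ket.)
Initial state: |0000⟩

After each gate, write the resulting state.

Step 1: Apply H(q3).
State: 1/√2|0000⟩ + 1/√2|0001⟩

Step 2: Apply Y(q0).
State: (1/√2)i|1000⟩ + (1/√2)i|1001⟩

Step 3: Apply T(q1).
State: (1/√2)i|1000⟩ + (1/√2)i|1001⟩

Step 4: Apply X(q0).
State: (1/√2)i|0000⟩ + (1/√2)i|0001⟩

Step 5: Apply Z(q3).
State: (1/√2)i|0000⟩ - (1/√2)i|0001⟩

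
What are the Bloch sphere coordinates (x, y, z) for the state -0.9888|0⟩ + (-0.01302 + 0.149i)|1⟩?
(0.02575, -0.2947, 0.9554)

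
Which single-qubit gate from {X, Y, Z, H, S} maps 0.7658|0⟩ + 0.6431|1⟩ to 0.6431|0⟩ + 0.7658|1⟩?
X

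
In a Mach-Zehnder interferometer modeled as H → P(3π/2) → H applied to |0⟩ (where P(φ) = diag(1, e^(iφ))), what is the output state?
(1/2 - (1/2)i)|0⟩ + (1/2 + (1/2)i)|1⟩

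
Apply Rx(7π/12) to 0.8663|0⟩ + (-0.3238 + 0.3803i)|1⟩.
(0.8291 + 0.2569i)|0⟩ + (-0.1971 - 0.4558i)|1⟩

Rx(7π/12) = [[cos(θ/2), −i·sin(θ/2)], [−i·sin(θ/2), cos(θ/2)]]; θ = 7π/12, cos(θ/2) ≈ 0.608761, sin(θ/2) ≈ 0.793353.
With a = amp(|0⟩) = 0.8663 and b = amp(|1⟩) = (-0.3238 + 0.3803i):
new amp(|0⟩) = (0.608761)·a + (-0.793353i)·b = (0.8291 + 0.2569i)
new amp(|1⟩) = (-0.793353i)·a + (0.608761)·b = (-0.1971 - 0.4558i)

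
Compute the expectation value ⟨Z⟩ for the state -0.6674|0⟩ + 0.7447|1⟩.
-0.1092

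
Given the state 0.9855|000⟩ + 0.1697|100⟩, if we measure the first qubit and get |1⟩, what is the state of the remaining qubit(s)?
|00⟩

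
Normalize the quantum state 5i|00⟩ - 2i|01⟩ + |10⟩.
0.9129i|00⟩ - 0.3651i|01⟩ + 0.1826|10⟩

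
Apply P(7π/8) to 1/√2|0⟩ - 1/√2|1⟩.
1/√2|0⟩ + (0.6533 - 0.2706i)|1⟩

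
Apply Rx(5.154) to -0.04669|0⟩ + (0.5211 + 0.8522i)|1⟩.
(0.4954 - 0.2788i)|0⟩ + (-0.4402 - 0.695i)|1⟩

Rx(5.154) = [[cos(θ/2), −i·sin(θ/2)], [−i·sin(θ/2), cos(θ/2)]]; θ = 5.154, cos(θ/2) ≈ -0.844807, sin(θ/2) ≈ 0.535072.
With a = amp(|0⟩) = -0.04669 and b = amp(|1⟩) = (0.5211 + 0.8522i):
new amp(|0⟩) = (-0.844807)·a + (-0.535072i)·b = (0.4954 - 0.2788i)
new amp(|1⟩) = (-0.535072i)·a + (-0.844807)·b = (-0.4402 - 0.695i)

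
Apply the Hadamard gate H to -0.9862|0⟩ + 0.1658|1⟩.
-0.5801|0⟩ - 0.8146|1⟩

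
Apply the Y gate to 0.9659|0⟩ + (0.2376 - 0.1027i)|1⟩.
(-0.1027 - 0.2376i)|0⟩ + 0.9659i|1⟩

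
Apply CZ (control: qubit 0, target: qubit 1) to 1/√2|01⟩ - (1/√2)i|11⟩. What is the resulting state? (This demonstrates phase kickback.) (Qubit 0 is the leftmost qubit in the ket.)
1/√2|01⟩ + (1/√2)i|11⟩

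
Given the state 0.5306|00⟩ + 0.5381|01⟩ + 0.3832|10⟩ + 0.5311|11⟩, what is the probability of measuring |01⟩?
0.2896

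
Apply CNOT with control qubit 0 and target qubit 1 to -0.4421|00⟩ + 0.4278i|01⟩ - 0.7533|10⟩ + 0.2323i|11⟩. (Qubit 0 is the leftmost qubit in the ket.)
-0.4421|00⟩ + 0.4278i|01⟩ + 0.2323i|10⟩ - 0.7533|11⟩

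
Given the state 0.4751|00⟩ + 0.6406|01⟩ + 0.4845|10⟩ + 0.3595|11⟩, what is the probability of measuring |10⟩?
0.2347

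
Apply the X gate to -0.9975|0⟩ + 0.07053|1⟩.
0.07053|0⟩ - 0.9975|1⟩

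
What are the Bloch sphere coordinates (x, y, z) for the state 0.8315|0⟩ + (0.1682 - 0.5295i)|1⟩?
(0.2797, -0.8806, 0.3827)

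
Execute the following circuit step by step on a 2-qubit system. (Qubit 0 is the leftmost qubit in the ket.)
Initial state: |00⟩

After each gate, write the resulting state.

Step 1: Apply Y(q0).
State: i|10⟩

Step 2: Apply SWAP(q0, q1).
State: i|01⟩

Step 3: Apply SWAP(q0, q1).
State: i|10⟩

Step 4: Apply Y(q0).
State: |00⟩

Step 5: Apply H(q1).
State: 1/√2|00⟩ + 1/√2|01⟩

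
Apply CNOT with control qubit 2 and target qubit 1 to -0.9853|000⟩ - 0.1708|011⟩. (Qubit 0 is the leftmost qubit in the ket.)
-0.9853|000⟩ - 0.1708|001⟩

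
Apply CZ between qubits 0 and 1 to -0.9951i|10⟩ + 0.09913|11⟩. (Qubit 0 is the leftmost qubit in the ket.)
-0.9951i|10⟩ - 0.09913|11⟩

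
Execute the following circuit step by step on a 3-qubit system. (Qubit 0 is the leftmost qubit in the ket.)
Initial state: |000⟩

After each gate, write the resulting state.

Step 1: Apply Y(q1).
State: i|010⟩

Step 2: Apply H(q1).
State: (1/√2)i|000⟩ - (1/√2)i|010⟩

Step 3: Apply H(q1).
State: i|010⟩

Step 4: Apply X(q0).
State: i|110⟩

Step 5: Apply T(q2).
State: i|110⟩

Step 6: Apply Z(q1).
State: -i|110⟩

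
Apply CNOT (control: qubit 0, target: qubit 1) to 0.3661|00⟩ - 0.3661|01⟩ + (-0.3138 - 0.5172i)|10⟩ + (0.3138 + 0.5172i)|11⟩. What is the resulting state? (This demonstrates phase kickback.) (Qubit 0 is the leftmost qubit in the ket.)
0.3661|00⟩ - 0.3661|01⟩ + (0.3138 + 0.5172i)|10⟩ + (-0.3138 - 0.5172i)|11⟩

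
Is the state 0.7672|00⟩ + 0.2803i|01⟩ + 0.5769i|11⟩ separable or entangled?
Entangled

Writing the state as a|00⟩ + b|01⟩ + c|10⟩ + d|11⟩, it is a product state iff ad − bc = 0.
Here (a, b, c, d) = (0.7672, 0.2803i, 0, 0.5769i): ad − bc = (0.7672)(0.5769i) − (0.2803i)(0) = 0.4426i ≠ 0, so the state is entangled.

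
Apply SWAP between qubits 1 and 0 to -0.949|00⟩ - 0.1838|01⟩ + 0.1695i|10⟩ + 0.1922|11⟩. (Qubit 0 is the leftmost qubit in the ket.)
-0.949|00⟩ + 0.1695i|01⟩ - 0.1838|10⟩ + 0.1922|11⟩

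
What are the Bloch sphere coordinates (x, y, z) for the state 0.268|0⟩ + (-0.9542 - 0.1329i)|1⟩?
(-0.5115, -0.07123, -0.8563)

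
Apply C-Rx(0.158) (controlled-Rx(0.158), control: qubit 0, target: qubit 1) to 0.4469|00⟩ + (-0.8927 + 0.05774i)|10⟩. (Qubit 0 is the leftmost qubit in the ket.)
0.4469|00⟩ + (-0.8899 + 0.05756i)|10⟩ + (0.004557 + 0.07045i)|11⟩

C-Rx(0.158) leaves the control-|0⟩ kets |00⟩, |01⟩ unchanged and applies Rx(0.158) to qubit 1 on the control-|1⟩ pair (|10⟩, |11⟩).
Rx(0.158) = [[cos(θ/2), −i·sin(θ/2)], [−i·sin(θ/2), cos(θ/2)]]; θ = 0.158, cos(θ/2) ≈ 0.996881, sin(θ/2) ≈ 0.0789179.
With a = amp(|10⟩) = (-0.8927 + 0.05774i) and b = amp(|11⟩) = 0:
new amp(|10⟩) = (0.996881)·a + (-0.0789179i)·b = (-0.8899 + 0.05756i)
new amp(|11⟩) = (-0.0789179i)·a + (0.996881)·b = (0.004557 + 0.07045i)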